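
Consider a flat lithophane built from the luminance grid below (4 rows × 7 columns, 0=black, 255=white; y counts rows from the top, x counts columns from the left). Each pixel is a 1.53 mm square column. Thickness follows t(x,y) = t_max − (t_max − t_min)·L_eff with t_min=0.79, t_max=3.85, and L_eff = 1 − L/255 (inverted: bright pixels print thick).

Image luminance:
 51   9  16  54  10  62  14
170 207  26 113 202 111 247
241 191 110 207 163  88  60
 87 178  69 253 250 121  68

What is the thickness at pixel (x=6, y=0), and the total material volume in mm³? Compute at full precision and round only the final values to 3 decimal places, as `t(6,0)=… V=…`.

t(6,0)=0.958 V=146.671

span = t_max - t_min = 3.85 - 0.79 = 3.060
L(6,0) = 14, L_eff = 1 - 14/255 = 0.945098 (inverted)
t(6,0) = 3.85 - 3.060·0.945098 = 0.958
Σt over all 4·7 pixels = 62.656
V = pitch²·Σt = 1.53²·62.656 = 146.671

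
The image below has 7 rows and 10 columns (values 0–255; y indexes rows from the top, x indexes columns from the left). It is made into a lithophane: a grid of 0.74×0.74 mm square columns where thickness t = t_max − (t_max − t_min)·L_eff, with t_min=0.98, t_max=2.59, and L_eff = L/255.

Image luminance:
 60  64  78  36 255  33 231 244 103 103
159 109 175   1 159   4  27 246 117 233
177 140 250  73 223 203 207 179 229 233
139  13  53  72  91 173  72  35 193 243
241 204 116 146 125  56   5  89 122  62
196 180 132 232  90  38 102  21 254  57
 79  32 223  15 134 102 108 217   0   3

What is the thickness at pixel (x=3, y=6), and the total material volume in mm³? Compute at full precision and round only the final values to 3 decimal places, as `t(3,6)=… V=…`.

t(3,6)=2.495 V=68.799

span = t_max - t_min = 2.59 - 0.98 = 1.610
L(3,6) = 15, L_eff = 15/255 = 0.058824
t(3,6) = 2.59 - 1.610·0.058824 = 2.495
Σt over all 7·10 pixels = 1601887/12750 ≈ 125.6381961
V = pitch²·Σt = 0.74²·1601887/12750 = 68.799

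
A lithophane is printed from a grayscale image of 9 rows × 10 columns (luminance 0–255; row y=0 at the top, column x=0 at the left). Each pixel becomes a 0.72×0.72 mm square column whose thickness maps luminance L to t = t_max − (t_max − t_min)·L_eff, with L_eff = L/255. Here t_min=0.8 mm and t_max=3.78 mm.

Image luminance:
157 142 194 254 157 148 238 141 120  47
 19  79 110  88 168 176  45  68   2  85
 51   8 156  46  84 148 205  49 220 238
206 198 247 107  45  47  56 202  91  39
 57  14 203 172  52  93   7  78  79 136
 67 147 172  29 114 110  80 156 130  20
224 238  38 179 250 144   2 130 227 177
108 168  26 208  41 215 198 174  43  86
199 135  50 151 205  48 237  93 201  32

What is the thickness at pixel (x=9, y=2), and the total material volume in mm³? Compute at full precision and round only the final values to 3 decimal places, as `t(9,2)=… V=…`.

span = t_max - t_min = 3.78 - 0.8 = 2.980
L(9,2) = 238, L_eff = 238/255 = 0.933333
t(9,2) = 3.78 - 2.980·0.933333 = 0.999
Σt over all 9·10 pixels = 1347487/6375 ≈ 211.3705098
V = pitch²·Σt = 0.72²·1347487/6375 = 109.574

t(9,2)=0.999 V=109.574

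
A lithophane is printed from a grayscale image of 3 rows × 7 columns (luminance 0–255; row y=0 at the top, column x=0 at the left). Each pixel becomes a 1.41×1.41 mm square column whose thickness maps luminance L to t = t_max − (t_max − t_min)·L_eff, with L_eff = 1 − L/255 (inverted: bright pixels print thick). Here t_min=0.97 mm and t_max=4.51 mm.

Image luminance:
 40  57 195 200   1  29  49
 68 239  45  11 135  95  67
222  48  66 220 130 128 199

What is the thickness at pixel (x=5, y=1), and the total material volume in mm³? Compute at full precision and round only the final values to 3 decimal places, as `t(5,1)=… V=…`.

t(5,1)=2.289 V=102.431

span = t_max - t_min = 4.51 - 0.97 = 3.540
L(5,1) = 95, L_eff = 1 - 95/255 = 0.627451 (inverted)
t(5,1) = 4.51 - 3.540·0.627451 = 2.289
Σt over all 3·7 pixels = 51.522
V = pitch²·Σt = 1.41²·51.522 = 102.431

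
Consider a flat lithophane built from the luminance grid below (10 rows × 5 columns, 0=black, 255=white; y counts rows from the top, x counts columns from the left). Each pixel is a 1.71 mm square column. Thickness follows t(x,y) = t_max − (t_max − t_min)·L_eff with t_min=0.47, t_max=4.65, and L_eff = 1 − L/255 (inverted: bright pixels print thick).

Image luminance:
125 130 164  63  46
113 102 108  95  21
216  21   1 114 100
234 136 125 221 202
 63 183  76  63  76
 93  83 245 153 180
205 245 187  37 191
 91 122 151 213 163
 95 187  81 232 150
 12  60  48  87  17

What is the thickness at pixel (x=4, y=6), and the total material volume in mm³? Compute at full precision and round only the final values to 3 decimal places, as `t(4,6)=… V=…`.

span = t_max - t_min = 4.65 - 0.47 = 4.180
L(4,6) = 191, L_eff = 1 - 191/255 = 0.250980 (inverted)
t(4,6) = 4.65 - 4.180·0.250980 = 3.601
Σt over all 10·5 pixels = 526653/4250 ≈ 123.9183529
V = pitch²·Σt = 1.71²·526653/4250 = 362.350

t(4,6)=3.601 V=362.350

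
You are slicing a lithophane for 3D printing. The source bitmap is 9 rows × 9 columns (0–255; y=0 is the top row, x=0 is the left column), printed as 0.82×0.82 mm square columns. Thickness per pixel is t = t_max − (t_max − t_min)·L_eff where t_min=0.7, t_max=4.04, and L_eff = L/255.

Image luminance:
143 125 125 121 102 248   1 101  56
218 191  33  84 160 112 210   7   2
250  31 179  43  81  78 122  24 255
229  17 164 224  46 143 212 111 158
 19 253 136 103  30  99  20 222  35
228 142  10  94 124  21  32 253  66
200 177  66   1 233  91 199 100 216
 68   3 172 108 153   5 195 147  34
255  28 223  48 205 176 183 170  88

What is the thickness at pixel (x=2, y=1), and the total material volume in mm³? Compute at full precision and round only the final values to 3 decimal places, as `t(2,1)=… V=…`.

span = t_max - t_min = 4.04 - 0.7 = 3.340
L(2,1) = 33, L_eff = 33/255 = 0.129412
t(2,1) = 4.04 - 3.340·0.129412 = 3.608
Σt over all 9·9 pixels = 843177/4250 ≈ 198.3945882
V = pitch²·Σt = 0.82²·843177/4250 = 133.401

t(2,1)=3.608 V=133.401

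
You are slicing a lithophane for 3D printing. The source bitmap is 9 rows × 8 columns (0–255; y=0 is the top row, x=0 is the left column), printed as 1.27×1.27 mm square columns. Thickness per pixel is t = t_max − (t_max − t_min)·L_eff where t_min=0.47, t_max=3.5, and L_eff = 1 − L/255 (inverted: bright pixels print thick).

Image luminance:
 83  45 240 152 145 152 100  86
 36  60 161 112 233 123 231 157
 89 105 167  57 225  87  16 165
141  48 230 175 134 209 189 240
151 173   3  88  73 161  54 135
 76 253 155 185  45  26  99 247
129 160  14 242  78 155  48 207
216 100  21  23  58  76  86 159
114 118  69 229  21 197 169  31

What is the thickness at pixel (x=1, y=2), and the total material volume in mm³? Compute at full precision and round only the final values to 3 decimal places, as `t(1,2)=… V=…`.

span = t_max - t_min = 3.5 - 0.47 = 3.030
L(1,2) = 105, L_eff = 1 - 105/255 = 0.588235 (inverted)
t(1,2) = 3.5 - 3.030·0.588235 = 1.718
Σt over all 9·8 pixels = 1200377/8500 ≈ 141.2208235
V = pitch²·Σt = 1.27²·1200377/8500 = 227.775

t(1,2)=1.718 V=227.775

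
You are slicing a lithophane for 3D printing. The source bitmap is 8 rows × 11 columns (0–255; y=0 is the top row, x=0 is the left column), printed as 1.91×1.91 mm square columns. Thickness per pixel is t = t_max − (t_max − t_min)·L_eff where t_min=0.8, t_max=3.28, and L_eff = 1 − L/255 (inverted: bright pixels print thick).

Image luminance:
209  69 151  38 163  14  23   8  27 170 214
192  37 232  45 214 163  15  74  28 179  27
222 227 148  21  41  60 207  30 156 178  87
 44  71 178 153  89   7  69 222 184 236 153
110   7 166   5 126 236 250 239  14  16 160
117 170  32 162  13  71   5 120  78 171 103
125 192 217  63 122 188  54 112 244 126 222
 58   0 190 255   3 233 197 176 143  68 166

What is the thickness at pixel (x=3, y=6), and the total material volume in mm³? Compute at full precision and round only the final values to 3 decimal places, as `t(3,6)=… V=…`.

span = t_max - t_min = 3.28 - 0.8 = 2.480
L(3,6) = 63, L_eff = 1 - 63/255 = 0.752941 (inverted)
t(3,6) = 3.28 - 2.480·0.752941 = 1.413
Σt over all 8·11 pixels = 8848/51 ≈ 173.4901961
V = pitch²·Σt = 1.91²·8848/51 = 632.910

t(3,6)=1.413 V=632.910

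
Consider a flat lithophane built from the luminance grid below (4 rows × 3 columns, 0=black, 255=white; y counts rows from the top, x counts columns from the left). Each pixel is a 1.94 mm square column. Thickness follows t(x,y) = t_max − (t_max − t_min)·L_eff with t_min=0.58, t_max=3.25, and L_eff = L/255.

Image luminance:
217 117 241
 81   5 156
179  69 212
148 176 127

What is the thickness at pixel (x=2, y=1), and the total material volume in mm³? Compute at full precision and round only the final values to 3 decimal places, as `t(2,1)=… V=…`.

span = t_max - t_min = 3.25 - 0.58 = 2.670
L(2,1) = 156, L_eff = 156/255 = 0.611765
t(2,1) = 3.25 - 2.670·0.611765 = 1.617
Σt over all 4·3 pixels = 44427/2125 ≈ 20.9068235
V = pitch²·Σt = 1.94²·44427/2125 = 78.685

t(2,1)=1.617 V=78.685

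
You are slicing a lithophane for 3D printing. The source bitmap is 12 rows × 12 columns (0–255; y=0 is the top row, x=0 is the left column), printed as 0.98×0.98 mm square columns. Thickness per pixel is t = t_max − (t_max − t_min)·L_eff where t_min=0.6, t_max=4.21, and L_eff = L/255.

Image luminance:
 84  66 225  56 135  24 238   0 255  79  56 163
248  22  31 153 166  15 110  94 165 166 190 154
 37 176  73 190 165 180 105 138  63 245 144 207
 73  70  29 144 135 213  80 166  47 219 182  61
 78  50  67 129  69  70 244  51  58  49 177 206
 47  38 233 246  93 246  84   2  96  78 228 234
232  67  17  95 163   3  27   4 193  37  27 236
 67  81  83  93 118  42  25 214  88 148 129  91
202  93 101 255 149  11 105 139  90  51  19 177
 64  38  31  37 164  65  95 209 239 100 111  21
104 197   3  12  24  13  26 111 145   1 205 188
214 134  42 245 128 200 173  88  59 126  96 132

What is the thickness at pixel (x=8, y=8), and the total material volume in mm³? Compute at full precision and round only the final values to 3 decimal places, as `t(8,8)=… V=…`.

t(8,8)=2.936 V=358.955

span = t_max - t_min = 4.21 - 0.6 = 3.610
L(8,8) = 90, L_eff = 90/255 = 0.352941
t(8,8) = 4.21 - 3.610·0.352941 = 2.936
Σt over all 12·12 pixels = 373.756
V = pitch²·Σt = 0.98²·373.756 = 358.955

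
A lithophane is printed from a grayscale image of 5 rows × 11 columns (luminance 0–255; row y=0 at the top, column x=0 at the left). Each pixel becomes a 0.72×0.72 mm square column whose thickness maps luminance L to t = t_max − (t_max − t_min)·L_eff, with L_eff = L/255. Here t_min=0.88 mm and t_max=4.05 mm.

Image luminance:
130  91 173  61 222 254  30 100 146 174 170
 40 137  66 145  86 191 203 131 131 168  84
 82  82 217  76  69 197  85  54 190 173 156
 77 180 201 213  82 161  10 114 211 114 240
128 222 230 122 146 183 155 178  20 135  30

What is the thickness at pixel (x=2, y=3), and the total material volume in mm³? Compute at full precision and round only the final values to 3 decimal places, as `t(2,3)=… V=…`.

t(2,3)=1.551 V=67.360

span = t_max - t_min = 4.05 - 0.88 = 3.170
L(2,3) = 201, L_eff = 201/255 = 0.788235
t(2,3) = 4.05 - 3.170·0.788235 = 1.551
Σt over all 5·11 pixels = 3313403/25500 ≈ 129.9373725
V = pitch²·Σt = 0.72²·3313403/25500 = 67.360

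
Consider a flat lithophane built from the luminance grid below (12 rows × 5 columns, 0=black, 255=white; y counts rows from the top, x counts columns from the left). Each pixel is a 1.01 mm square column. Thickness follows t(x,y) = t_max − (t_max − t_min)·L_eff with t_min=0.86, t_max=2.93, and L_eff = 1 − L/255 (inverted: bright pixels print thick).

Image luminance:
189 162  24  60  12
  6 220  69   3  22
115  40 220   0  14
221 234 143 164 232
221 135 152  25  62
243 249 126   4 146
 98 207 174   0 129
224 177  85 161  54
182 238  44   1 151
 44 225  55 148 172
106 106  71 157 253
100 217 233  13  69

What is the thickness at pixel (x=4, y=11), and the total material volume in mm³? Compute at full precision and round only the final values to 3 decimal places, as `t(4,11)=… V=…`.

span = t_max - t_min = 2.93 - 0.86 = 2.070
L(4,11) = 69, L_eff = 1 - 69/255 = 0.729412 (inverted)
t(4,11) = 2.93 - 2.070·0.729412 = 1.420
Σt over all 12·5 pixels = 949683/8500 ≈ 111.7274118
V = pitch²·Σt = 1.01²·949683/8500 = 113.973

t(4,11)=1.420 V=113.973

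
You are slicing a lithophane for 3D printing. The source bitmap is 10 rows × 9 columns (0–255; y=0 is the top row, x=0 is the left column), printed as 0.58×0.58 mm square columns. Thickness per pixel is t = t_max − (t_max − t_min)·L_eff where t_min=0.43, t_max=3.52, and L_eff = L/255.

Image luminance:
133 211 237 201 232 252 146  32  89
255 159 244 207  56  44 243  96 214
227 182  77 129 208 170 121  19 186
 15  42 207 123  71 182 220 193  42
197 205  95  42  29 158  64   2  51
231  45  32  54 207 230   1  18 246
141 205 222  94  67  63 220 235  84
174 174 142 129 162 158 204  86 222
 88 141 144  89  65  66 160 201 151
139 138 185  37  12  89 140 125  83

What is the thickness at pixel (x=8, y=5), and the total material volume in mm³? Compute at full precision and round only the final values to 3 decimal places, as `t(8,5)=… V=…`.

t(8,5)=0.539 V=56.811

span = t_max - t_min = 3.52 - 0.43 = 3.090
L(8,5) = 246, L_eff = 246/255 = 0.964706
t(8,5) = 3.52 - 3.090·0.964706 = 0.539
Σt over all 10·9 pixels = 1435479/8500 ≈ 168.8798824
V = pitch²·Σt = 0.58²·1435479/8500 = 56.811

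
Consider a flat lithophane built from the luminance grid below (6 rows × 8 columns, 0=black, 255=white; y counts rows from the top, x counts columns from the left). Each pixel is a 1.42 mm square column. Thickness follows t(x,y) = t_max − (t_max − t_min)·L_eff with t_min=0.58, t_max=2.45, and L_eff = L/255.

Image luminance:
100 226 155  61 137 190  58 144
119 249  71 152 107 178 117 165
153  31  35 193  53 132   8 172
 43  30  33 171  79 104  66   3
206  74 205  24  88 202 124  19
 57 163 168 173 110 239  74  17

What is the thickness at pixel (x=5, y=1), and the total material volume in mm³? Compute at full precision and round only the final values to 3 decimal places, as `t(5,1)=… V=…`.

span = t_max - t_min = 2.45 - 0.58 = 1.870
L(5,1) = 178, L_eff = 178/255 = 0.698039
t(5,1) = 2.45 - 1.870·0.698039 = 1.145
Σt over all 6·8 pixels = 77.428
V = pitch²·Σt = 1.42²·77.428 = 156.126

t(5,1)=1.145 V=156.126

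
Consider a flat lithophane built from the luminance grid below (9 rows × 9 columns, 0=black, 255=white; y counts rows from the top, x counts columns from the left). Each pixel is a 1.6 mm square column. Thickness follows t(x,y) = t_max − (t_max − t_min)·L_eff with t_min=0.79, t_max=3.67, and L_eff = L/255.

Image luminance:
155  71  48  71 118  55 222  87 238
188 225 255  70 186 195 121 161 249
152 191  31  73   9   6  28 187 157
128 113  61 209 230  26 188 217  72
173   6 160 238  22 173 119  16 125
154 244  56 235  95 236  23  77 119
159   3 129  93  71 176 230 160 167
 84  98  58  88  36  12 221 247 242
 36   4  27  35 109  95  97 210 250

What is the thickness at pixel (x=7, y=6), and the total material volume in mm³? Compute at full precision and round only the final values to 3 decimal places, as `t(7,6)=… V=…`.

t(7,6)=1.863 V=466.070

span = t_max - t_min = 3.67 - 0.79 = 2.880
L(7,6) = 160, L_eff = 160/255 = 0.627451
t(7,6) = 3.67 - 2.880·0.627451 = 1.863
Σt over all 9·9 pixels = 1547499/8500 ≈ 182.0587059
V = pitch²·Σt = 1.6²·1547499/8500 = 466.070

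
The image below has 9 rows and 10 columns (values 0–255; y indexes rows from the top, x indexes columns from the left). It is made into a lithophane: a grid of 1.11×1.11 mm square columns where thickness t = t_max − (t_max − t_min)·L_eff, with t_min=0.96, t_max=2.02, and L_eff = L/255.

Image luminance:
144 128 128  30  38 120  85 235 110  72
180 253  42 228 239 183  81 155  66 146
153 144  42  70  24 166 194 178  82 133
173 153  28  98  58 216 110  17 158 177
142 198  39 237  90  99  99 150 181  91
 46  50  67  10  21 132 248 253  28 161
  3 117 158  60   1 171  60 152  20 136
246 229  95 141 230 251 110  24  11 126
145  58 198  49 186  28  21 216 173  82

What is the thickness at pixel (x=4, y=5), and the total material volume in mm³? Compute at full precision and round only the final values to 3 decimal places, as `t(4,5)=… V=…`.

t(4,5)=1.933 V=168.292

span = t_max - t_min = 2.02 - 0.96 = 1.060
L(4,5) = 21, L_eff = 21/255 = 0.082353
t(4,5) = 2.02 - 1.060·0.082353 = 1.933
Σt over all 9·10 pixels = 870761/6375 ≈ 136.5899608
V = pitch²·Σt = 1.11²·870761/6375 = 168.292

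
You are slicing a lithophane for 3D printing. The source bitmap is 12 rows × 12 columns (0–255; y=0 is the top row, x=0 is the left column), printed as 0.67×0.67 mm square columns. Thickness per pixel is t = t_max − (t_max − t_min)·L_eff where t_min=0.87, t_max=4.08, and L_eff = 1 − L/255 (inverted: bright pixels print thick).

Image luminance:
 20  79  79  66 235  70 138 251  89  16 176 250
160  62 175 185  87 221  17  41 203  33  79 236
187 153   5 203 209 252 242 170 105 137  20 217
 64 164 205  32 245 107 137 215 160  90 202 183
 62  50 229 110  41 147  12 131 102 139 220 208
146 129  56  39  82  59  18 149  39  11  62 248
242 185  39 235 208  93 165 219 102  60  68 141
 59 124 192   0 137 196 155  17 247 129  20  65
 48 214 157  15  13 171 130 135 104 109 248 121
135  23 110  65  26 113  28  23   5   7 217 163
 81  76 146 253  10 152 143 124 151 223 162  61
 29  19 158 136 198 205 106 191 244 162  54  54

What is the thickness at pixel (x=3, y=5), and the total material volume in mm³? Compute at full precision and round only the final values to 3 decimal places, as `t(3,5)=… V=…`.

t(3,5)=1.361 V=156.694

span = t_max - t_min = 4.08 - 0.87 = 3.210
L(3,5) = 39, L_eff = 1 - 39/255 = 0.847059 (inverted)
t(3,5) = 4.08 - 3.210·0.847059 = 1.361
Σt over all 12·12 pixels = 2967019/8500 ≈ 349.0610588
V = pitch²·Σt = 0.67²·2967019/8500 = 156.694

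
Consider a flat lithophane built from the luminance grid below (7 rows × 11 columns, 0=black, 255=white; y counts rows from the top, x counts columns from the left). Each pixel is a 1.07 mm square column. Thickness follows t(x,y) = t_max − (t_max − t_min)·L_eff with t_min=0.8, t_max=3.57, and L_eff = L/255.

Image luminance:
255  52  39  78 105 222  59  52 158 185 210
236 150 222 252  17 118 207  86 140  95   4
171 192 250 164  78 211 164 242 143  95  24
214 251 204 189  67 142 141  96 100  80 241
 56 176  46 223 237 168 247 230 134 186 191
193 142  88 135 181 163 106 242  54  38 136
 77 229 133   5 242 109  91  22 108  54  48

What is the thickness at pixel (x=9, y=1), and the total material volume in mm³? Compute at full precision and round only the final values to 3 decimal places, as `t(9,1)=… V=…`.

span = t_max - t_min = 3.57 - 0.8 = 2.770
L(9,1) = 95, L_eff = 95/255 = 0.372549
t(9,1) = 3.57 - 2.770·0.372549 = 2.538
Σt over all 7·11 pixels = 998222/6375 ≈ 156.5838431
V = pitch²·Σt = 1.07²·998222/6375 = 179.273

t(9,1)=2.538 V=179.273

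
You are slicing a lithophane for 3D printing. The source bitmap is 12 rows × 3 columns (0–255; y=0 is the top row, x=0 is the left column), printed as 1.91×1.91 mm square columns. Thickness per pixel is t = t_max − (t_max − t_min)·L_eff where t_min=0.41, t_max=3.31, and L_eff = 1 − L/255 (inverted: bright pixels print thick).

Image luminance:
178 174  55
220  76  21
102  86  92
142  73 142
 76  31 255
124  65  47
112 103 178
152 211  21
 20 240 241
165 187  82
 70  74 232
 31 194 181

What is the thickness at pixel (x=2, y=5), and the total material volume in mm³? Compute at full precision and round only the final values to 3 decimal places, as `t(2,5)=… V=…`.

t(2,5)=0.945 V=238.593

span = t_max - t_min = 3.31 - 0.41 = 2.900
L(2,5) = 47, L_eff = 1 - 47/255 = 0.815686 (inverted)
t(2,5) = 3.31 - 2.900·0.815686 = 0.945
Σt over all 12·3 pixels = 6671/102 ≈ 65.4019608
V = pitch²·Σt = 1.91²·6671/102 = 238.593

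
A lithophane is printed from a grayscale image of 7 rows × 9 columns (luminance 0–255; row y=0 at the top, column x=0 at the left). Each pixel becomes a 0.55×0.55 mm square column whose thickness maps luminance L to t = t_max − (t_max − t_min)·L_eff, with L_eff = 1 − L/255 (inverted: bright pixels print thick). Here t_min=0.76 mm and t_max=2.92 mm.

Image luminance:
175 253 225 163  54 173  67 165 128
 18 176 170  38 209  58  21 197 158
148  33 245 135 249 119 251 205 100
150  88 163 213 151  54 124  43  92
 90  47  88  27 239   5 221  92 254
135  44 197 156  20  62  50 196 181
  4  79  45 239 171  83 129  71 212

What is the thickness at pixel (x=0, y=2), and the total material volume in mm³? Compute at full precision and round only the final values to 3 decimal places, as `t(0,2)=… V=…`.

span = t_max - t_min = 2.92 - 0.76 = 2.160
L(0,2) = 148, L_eff = 1 - 148/255 = 0.419608 (inverted)
t(0,2) = 2.92 - 2.160·0.419608 = 2.014
Σt over all 7·9 pixels = 248409/2125 ≈ 116.8983529
V = pitch²·Σt = 0.55²·248409/2125 = 35.362

t(0,2)=2.014 V=35.362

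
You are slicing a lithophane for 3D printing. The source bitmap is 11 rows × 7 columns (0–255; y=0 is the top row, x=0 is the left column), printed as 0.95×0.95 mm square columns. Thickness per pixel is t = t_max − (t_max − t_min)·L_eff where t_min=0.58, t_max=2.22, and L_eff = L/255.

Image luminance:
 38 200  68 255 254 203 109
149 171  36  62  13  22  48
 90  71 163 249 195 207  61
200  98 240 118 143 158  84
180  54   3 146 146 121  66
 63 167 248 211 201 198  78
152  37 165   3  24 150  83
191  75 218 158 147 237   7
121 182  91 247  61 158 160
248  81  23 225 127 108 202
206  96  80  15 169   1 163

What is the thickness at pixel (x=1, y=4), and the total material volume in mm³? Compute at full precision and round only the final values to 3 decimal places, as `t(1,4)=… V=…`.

t(1,4)=1.873 V=96.242

span = t_max - t_min = 2.22 - 0.58 = 1.640
L(1,4) = 54, L_eff = 54/255 = 0.211765
t(1,4) = 2.22 - 1.640·0.211765 = 1.873
Σt over all 11·7 pixels = 1359649/12750 ≈ 106.6391373
V = pitch²·Σt = 0.95²·1359649/12750 = 96.242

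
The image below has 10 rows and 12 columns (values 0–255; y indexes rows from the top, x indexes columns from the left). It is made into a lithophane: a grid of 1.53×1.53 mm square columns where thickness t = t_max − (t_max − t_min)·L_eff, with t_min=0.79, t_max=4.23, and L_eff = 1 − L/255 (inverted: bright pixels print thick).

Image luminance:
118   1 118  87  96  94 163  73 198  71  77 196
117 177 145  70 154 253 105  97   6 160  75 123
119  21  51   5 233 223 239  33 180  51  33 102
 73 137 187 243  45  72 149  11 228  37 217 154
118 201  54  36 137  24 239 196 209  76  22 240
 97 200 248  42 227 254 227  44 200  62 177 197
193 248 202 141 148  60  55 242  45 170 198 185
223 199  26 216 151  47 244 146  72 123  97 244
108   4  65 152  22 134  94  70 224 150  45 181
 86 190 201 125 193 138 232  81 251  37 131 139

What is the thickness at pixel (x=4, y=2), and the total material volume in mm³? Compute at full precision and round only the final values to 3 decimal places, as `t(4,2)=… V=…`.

span = t_max - t_min = 4.23 - 0.79 = 3.440
L(4,2) = 233, L_eff = 1 - 233/255 = 0.086275 (inverted)
t(4,2) = 4.23 - 3.440·0.086275 = 3.933
Σt over all 10·12 pixels = 1969342/6375 ≈ 308.9163922
V = pitch²·Σt = 1.53²·1969342/6375 = 723.142

t(4,2)=3.933 V=723.142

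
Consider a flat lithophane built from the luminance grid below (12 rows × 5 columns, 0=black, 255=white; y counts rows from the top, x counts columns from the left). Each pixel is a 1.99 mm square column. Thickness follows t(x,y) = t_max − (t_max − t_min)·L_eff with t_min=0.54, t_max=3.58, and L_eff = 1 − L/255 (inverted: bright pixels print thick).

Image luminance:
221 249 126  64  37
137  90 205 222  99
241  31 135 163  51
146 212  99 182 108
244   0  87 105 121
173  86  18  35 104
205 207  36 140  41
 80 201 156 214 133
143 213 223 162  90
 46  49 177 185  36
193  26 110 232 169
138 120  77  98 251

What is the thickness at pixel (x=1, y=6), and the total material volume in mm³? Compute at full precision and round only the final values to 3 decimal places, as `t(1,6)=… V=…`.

span = t_max - t_min = 3.58 - 0.54 = 3.040
L(1,6) = 207, L_eff = 1 - 207/255 = 0.188235 (inverted)
t(1,6) = 3.58 - 3.040·0.188235 = 3.008
Σt over all 12·5 pixels = 810142/6375 ≈ 127.0810980
V = pitch²·Σt = 1.99²·810142/6375 = 503.254

t(1,6)=3.008 V=503.254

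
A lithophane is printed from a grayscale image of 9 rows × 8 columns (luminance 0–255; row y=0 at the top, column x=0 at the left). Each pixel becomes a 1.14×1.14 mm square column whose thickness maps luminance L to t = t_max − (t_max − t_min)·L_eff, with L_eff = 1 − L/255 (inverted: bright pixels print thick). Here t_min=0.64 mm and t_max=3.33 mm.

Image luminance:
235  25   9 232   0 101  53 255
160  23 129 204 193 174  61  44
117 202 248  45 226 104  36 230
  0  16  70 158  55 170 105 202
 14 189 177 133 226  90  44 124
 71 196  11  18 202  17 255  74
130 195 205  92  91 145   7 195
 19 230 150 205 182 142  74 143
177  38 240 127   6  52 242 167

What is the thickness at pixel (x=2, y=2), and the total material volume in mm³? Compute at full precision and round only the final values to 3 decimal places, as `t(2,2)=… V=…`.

t(2,2)=3.256 V=182.956

span = t_max - t_min = 3.33 - 0.64 = 2.690
L(2,2) = 248, L_eff = 1 - 248/255 = 0.027451 (inverted)
t(2,2) = 3.33 - 2.690·0.027451 = 3.256
Σt over all 9·8 pixels = 3589853/25500 ≈ 140.7785490
V = pitch²·Σt = 1.14²·3589853/25500 = 182.956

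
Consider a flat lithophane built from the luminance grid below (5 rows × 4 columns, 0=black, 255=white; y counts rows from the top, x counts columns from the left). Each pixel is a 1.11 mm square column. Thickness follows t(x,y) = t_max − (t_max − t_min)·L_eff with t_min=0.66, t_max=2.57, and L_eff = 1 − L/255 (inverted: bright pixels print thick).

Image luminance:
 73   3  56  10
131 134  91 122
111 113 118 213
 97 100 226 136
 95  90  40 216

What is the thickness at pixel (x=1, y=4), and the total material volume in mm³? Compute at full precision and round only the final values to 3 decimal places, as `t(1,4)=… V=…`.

t(1,4)=1.334 V=36.336

span = t_max - t_min = 2.57 - 0.66 = 1.910
L(1,4) = 90, L_eff = 1 - 90/255 = 0.647059 (inverted)
t(1,4) = 2.57 - 1.910·0.647059 = 1.334
Σt over all 5·4 pixels = 10027/340 ≈ 29.4911765
V = pitch²·Σt = 1.11²·10027/340 = 36.336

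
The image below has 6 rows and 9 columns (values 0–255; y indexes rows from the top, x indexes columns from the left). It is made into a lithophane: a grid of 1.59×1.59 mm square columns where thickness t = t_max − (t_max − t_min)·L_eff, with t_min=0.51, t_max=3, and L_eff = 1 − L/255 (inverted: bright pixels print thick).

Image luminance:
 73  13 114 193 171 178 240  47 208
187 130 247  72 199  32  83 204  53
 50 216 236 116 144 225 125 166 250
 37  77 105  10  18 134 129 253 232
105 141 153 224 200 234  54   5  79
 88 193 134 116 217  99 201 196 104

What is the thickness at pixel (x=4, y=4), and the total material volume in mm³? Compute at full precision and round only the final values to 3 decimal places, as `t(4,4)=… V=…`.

span = t_max - t_min = 3 - 0.51 = 2.490
L(4,4) = 200, L_eff = 1 - 200/255 = 0.215686 (inverted)
t(4,4) = 3 - 2.490·0.215686 = 2.463
Σt over all 6·9 pixels = 42871/425 ≈ 100.8729412
V = pitch²·Σt = 1.59²·42871/425 = 255.017

t(4,4)=2.463 V=255.017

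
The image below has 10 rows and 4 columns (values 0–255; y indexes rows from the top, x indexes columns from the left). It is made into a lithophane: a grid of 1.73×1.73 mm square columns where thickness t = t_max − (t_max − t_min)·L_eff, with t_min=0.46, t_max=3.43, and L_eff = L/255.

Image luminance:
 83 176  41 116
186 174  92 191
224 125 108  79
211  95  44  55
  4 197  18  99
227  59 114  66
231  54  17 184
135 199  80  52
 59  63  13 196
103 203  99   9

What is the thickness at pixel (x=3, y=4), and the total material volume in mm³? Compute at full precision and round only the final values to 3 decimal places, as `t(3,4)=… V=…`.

t(3,4)=2.277 V=254.425

span = t_max - t_min = 3.43 - 0.46 = 2.970
L(3,4) = 99, L_eff = 99/255 = 0.388235
t(3,4) = 3.43 - 2.970·0.388235 = 2.277
Σt over all 10·4 pixels = 722581/8500 ≈ 85.0095294
V = pitch²·Σt = 1.73²·722581/8500 = 254.425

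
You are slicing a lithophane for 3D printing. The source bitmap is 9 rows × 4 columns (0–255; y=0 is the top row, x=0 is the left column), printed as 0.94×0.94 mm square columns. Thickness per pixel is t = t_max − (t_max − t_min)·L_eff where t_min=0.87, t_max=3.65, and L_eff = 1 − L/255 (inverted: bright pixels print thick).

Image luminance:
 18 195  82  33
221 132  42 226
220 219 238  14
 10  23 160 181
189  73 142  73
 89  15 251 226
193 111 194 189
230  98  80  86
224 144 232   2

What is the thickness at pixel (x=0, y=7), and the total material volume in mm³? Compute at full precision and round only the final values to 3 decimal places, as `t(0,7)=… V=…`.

span = t_max - t_min = 3.65 - 0.87 = 2.780
L(0,7) = 230, L_eff = 1 - 230/255 = 0.098039 (inverted)
t(0,7) = 3.65 - 2.780·0.098039 = 3.377
Σt over all 9·4 pixels = 42967/510 ≈ 84.2490196
V = pitch²·Σt = 0.94²·42967/510 = 74.442

t(0,7)=3.377 V=74.442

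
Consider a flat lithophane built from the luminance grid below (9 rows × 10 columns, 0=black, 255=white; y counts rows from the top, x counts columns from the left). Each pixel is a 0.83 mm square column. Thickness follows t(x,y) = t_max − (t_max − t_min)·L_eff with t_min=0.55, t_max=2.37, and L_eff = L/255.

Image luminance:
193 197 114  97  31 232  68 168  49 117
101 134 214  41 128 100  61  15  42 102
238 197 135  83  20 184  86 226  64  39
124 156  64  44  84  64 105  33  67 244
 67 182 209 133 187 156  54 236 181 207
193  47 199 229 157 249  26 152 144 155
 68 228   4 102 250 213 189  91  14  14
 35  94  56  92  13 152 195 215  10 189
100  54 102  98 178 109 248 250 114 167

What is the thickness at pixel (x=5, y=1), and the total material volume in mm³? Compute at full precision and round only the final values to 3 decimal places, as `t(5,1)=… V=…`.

span = t_max - t_min = 2.37 - 0.55 = 1.820
L(5,1) = 100, L_eff = 100/255 = 0.392157
t(5,1) = 2.37 - 1.820·0.392157 = 1.656
Σt over all 9·10 pixels = 564729/4250 ≈ 132.8774118
V = pitch²·Σt = 0.83²·564729/4250 = 91.539

t(5,1)=1.656 V=91.539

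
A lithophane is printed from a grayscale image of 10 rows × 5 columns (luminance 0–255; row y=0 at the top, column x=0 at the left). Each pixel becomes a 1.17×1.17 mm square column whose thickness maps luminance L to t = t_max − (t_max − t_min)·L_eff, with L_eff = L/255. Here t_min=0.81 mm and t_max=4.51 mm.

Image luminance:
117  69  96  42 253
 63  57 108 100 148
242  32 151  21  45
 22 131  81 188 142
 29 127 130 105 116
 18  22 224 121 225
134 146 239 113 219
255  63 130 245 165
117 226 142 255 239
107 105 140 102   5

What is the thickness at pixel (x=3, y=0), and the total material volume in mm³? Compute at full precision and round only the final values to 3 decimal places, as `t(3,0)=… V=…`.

span = t_max - t_min = 4.51 - 0.81 = 3.700
L(3,0) = 42, L_eff = 42/255 = 0.164706
t(3,0) = 4.51 - 3.700·0.164706 = 3.901
Σt over all 10·5 pixels = 113087/850 ≈ 133.0435294
V = pitch²·Σt = 1.17²·113087/850 = 182.123

t(3,0)=3.901 V=182.123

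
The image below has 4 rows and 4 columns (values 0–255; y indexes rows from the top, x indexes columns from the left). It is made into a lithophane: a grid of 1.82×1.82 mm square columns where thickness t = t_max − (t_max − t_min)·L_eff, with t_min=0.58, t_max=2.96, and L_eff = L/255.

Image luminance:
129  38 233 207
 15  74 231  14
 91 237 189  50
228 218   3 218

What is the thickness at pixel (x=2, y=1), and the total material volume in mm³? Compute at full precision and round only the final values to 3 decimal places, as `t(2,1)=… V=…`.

t(2,1)=0.804 V=89.634

span = t_max - t_min = 2.96 - 0.58 = 2.380
L(2,1) = 231, L_eff = 231/255 = 0.905882
t(2,1) = 2.96 - 2.380·0.905882 = 0.804
Σt over all 4·4 pixels = 27.06
V = pitch²·Σt = 1.82²·27.06 = 89.634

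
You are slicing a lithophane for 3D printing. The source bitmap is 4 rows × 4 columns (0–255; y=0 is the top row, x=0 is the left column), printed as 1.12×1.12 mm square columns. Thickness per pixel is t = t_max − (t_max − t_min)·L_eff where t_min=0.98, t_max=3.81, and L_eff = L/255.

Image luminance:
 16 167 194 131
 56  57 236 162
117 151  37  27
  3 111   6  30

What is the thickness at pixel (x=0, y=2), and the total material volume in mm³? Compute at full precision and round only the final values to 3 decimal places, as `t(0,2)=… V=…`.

t(0,2)=2.512 V=55.572

span = t_max - t_min = 3.81 - 0.98 = 2.830
L(0,2) = 117, L_eff = 117/255 = 0.458824
t(0,2) = 3.81 - 2.830·0.458824 = 2.512
Σt over all 4·4 pixels = 1129697/25500 ≈ 44.3018431
V = pitch²·Σt = 1.12²·1129697/25500 = 55.572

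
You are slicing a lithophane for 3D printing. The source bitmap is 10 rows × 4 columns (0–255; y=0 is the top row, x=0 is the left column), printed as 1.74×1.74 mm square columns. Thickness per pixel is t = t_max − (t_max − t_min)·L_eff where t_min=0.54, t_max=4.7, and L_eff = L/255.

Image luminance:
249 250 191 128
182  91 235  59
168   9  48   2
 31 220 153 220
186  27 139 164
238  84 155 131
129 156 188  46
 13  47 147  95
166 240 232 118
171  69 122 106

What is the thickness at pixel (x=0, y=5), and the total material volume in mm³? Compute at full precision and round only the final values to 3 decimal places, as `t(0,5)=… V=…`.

span = t_max - t_min = 4.7 - 0.54 = 4.160
L(0,5) = 238, L_eff = 238/255 = 0.933333
t(0,5) = 4.7 - 4.160·0.933333 = 0.817
Σt over all 10·4 pixels = 127276/1275 ≈ 99.8243137
V = pitch²·Σt = 1.74²·127276/1275 = 302.228

t(0,5)=0.817 V=302.228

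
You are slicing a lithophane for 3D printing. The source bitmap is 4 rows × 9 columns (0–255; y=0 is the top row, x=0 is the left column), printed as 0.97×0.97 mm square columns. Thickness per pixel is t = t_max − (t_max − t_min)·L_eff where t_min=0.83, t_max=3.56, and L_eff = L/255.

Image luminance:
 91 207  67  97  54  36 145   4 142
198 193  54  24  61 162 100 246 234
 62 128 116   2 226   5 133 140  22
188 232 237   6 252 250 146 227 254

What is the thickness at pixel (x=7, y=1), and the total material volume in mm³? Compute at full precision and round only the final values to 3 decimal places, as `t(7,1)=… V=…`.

t(7,1)=0.926 V=72.829

span = t_max - t_min = 3.56 - 0.83 = 2.730
L(7,1) = 246, L_eff = 246/255 = 0.964706
t(7,1) = 3.56 - 2.730·0.964706 = 0.926
Σt over all 4·9 pixels = 657929/8500 ≈ 77.4034118
V = pitch²·Σt = 0.97²·657929/8500 = 72.829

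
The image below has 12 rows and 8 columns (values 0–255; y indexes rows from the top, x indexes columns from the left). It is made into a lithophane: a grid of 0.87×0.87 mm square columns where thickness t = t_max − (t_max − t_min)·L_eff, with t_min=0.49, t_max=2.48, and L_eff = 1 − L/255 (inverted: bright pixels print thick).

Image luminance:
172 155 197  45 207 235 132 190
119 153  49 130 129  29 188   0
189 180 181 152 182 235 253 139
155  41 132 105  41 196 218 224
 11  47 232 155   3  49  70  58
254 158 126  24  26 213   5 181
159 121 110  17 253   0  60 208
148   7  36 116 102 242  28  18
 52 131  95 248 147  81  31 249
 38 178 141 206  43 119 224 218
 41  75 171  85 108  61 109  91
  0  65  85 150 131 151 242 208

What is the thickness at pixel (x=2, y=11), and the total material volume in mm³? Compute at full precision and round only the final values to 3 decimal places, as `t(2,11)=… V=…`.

t(2,11)=1.153 V=106.273

span = t_max - t_min = 2.48 - 0.49 = 1.990
L(2,11) = 85, L_eff = 1 - 85/255 = 0.666667 (inverted)
t(2,11) = 2.48 - 1.990·0.666667 = 1.153
Σt over all 12·8 pixels = 298363/2125 ≈ 140.4061176
V = pitch²·Σt = 0.87²·298363/2125 = 106.273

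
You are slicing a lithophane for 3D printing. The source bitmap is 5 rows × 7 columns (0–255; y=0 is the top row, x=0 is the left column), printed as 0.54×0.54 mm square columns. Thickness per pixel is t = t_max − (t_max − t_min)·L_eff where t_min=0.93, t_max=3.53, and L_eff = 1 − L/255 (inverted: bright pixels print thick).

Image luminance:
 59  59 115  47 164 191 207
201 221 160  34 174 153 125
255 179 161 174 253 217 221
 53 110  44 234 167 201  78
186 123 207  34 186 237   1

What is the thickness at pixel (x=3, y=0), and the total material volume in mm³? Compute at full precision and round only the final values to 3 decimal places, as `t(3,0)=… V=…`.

span = t_max - t_min = 3.53 - 0.93 = 2.600
L(3,0) = 47, L_eff = 1 - 47/255 = 0.815686 (inverted)
t(3,0) = 3.53 - 2.600·0.815686 = 1.409
Σt over all 5·7 pixels = 438017/5100 ≈ 85.8856863
V = pitch²·Σt = 0.54²·438017/5100 = 25.044

t(3,0)=1.409 V=25.044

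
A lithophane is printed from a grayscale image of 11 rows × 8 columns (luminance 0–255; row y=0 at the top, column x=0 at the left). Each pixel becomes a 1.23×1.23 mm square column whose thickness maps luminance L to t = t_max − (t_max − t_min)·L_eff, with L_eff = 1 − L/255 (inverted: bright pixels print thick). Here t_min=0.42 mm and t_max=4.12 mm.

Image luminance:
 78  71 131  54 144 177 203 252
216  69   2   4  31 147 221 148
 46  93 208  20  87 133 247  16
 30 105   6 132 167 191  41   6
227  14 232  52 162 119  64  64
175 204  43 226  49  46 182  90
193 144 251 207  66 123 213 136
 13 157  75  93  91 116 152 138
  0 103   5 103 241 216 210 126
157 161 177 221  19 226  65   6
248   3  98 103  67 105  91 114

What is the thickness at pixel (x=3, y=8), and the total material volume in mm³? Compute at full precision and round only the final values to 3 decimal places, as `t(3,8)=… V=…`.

t(3,8)=1.915 V=285.490

span = t_max - t_min = 4.12 - 0.42 = 3.700
L(3,8) = 103, L_eff = 1 - 103/255 = 0.596078 (inverted)
t(3,8) = 4.12 - 3.700·0.596078 = 1.915
Σt over all 11·8 pixels = 80199/425 ≈ 188.7035294
V = pitch²·Σt = 1.23²·80199/425 = 285.490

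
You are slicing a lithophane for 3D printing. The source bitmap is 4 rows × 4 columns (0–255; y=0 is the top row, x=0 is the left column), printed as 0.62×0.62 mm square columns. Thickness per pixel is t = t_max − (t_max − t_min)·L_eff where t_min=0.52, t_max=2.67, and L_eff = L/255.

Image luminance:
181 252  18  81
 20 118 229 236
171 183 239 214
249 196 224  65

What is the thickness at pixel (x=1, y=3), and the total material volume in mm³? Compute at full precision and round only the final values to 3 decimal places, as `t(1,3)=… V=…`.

t(1,3)=1.017 V=7.749

span = t_max - t_min = 2.67 - 0.52 = 2.150
L(1,3) = 196, L_eff = 196/255 = 0.768627
t(1,3) = 2.67 - 2.150·0.768627 = 1.017
Σt over all 4·4 pixels = 8567/425 ≈ 20.1576471
V = pitch²·Σt = 0.62²·8567/425 = 7.749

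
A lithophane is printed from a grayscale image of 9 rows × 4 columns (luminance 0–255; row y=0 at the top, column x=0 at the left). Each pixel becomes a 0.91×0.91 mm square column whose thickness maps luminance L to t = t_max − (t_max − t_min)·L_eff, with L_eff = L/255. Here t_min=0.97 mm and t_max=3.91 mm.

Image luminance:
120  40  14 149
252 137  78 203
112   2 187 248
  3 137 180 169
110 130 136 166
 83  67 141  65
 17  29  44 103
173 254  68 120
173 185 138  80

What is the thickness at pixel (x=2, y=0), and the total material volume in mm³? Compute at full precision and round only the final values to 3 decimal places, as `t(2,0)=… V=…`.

t(2,0)=3.749 V=75.385

span = t_max - t_min = 3.91 - 0.97 = 2.940
L(2,0) = 14, L_eff = 14/255 = 0.054902
t(2,0) = 3.91 - 2.940·0.054902 = 3.749
Σt over all 9·4 pixels = 386893/4250 ≈ 91.0336471
V = pitch²·Σt = 0.91²·386893/4250 = 75.385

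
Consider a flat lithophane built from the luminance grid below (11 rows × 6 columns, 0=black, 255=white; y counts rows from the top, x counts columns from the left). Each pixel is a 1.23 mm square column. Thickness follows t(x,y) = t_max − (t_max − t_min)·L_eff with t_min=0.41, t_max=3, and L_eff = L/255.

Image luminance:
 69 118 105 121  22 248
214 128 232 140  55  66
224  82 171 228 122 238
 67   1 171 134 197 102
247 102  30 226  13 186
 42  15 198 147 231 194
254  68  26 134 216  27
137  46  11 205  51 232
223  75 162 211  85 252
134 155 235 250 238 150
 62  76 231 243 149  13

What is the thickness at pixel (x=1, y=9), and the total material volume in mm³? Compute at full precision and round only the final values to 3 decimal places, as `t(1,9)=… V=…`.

t(1,9)=1.426 V=157.616

span = t_max - t_min = 3 - 0.41 = 2.590
L(1,9) = 155, L_eff = 155/255 = 0.607843
t(1,9) = 3 - 2.590·0.607843 = 1.426
Σt over all 11·6 pixels = 885539/8500 ≈ 104.1810588
V = pitch²·Σt = 1.23²·885539/8500 = 157.616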